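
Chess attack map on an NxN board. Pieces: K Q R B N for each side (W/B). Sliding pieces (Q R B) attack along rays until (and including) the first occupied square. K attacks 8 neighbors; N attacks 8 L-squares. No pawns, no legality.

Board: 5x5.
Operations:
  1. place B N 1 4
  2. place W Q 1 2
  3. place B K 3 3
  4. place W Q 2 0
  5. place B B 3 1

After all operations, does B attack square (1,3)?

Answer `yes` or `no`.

Answer: yes

Derivation:
Op 1: place BN@(1,4)
Op 2: place WQ@(1,2)
Op 3: place BK@(3,3)
Op 4: place WQ@(2,0)
Op 5: place BB@(3,1)
Per-piece attacks for B:
  BN@(1,4): attacks (2,2) (3,3) (0,2)
  BB@(3,1): attacks (4,2) (4,0) (2,2) (1,3) (0,4) (2,0) [ray(-1,-1) blocked at (2,0)]
  BK@(3,3): attacks (3,4) (3,2) (4,3) (2,3) (4,4) (4,2) (2,4) (2,2)
B attacks (1,3): yes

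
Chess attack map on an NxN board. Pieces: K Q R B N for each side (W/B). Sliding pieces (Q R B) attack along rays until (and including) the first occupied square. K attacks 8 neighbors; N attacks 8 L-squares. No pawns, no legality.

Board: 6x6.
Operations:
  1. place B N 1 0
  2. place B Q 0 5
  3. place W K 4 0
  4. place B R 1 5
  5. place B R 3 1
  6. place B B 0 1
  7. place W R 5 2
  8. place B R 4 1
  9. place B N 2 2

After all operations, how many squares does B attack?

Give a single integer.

Op 1: place BN@(1,0)
Op 2: place BQ@(0,5)
Op 3: place WK@(4,0)
Op 4: place BR@(1,5)
Op 5: place BR@(3,1)
Op 6: place BB@(0,1)
Op 7: place WR@(5,2)
Op 8: place BR@(4,1)
Op 9: place BN@(2,2)
Per-piece attacks for B:
  BB@(0,1): attacks (1,2) (2,3) (3,4) (4,5) (1,0) [ray(1,-1) blocked at (1,0)]
  BQ@(0,5): attacks (0,4) (0,3) (0,2) (0,1) (1,5) (1,4) (2,3) (3,2) (4,1) [ray(0,-1) blocked at (0,1); ray(1,0) blocked at (1,5); ray(1,-1) blocked at (4,1)]
  BN@(1,0): attacks (2,2) (3,1) (0,2)
  BR@(1,5): attacks (1,4) (1,3) (1,2) (1,1) (1,0) (2,5) (3,5) (4,5) (5,5) (0,5) [ray(0,-1) blocked at (1,0); ray(-1,0) blocked at (0,5)]
  BN@(2,2): attacks (3,4) (4,3) (1,4) (0,3) (3,0) (4,1) (1,0) (0,1)
  BR@(3,1): attacks (3,2) (3,3) (3,4) (3,5) (3,0) (4,1) (2,1) (1,1) (0,1) [ray(1,0) blocked at (4,1); ray(-1,0) blocked at (0,1)]
  BR@(4,1): attacks (4,2) (4,3) (4,4) (4,5) (4,0) (5,1) (3,1) [ray(0,-1) blocked at (4,0); ray(-1,0) blocked at (3,1)]
Union (29 distinct): (0,1) (0,2) (0,3) (0,4) (0,5) (1,0) (1,1) (1,2) (1,3) (1,4) (1,5) (2,1) (2,2) (2,3) (2,5) (3,0) (3,1) (3,2) (3,3) (3,4) (3,5) (4,0) (4,1) (4,2) (4,3) (4,4) (4,5) (5,1) (5,5)

Answer: 29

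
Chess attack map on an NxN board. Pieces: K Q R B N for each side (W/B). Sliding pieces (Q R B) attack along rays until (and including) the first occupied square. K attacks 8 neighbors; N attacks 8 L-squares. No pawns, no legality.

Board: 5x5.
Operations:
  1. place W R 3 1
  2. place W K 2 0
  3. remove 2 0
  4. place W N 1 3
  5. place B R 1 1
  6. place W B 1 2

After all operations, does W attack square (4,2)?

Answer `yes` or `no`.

Op 1: place WR@(3,1)
Op 2: place WK@(2,0)
Op 3: remove (2,0)
Op 4: place WN@(1,3)
Op 5: place BR@(1,1)
Op 6: place WB@(1,2)
Per-piece attacks for W:
  WB@(1,2): attacks (2,3) (3,4) (2,1) (3,0) (0,3) (0,1)
  WN@(1,3): attacks (3,4) (2,1) (3,2) (0,1)
  WR@(3,1): attacks (3,2) (3,3) (3,4) (3,0) (4,1) (2,1) (1,1) [ray(-1,0) blocked at (1,1)]
W attacks (4,2): no

Answer: no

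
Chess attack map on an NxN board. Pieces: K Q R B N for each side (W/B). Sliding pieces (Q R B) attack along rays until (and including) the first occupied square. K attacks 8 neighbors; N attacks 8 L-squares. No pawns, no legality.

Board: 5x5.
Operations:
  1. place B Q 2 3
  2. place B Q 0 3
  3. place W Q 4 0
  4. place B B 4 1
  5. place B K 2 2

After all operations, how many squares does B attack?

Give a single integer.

Answer: 20

Derivation:
Op 1: place BQ@(2,3)
Op 2: place BQ@(0,3)
Op 3: place WQ@(4,0)
Op 4: place BB@(4,1)
Op 5: place BK@(2,2)
Per-piece attacks for B:
  BQ@(0,3): attacks (0,4) (0,2) (0,1) (0,0) (1,3) (2,3) (1,4) (1,2) (2,1) (3,0) [ray(1,0) blocked at (2,3)]
  BK@(2,2): attacks (2,3) (2,1) (3,2) (1,2) (3,3) (3,1) (1,3) (1,1)
  BQ@(2,3): attacks (2,4) (2,2) (3,3) (4,3) (1,3) (0,3) (3,4) (3,2) (4,1) (1,4) (1,2) (0,1) [ray(0,-1) blocked at (2,2); ray(-1,0) blocked at (0,3); ray(1,-1) blocked at (4,1)]
  BB@(4,1): attacks (3,2) (2,3) (3,0) [ray(-1,1) blocked at (2,3)]
Union (20 distinct): (0,0) (0,1) (0,2) (0,3) (0,4) (1,1) (1,2) (1,3) (1,4) (2,1) (2,2) (2,3) (2,4) (3,0) (3,1) (3,2) (3,3) (3,4) (4,1) (4,3)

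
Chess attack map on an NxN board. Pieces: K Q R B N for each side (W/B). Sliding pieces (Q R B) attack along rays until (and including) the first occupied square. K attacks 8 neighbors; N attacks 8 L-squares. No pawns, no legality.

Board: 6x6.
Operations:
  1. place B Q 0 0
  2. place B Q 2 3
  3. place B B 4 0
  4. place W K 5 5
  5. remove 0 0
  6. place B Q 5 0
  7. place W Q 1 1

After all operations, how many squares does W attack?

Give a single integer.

Answer: 19

Derivation:
Op 1: place BQ@(0,0)
Op 2: place BQ@(2,3)
Op 3: place BB@(4,0)
Op 4: place WK@(5,5)
Op 5: remove (0,0)
Op 6: place BQ@(5,0)
Op 7: place WQ@(1,1)
Per-piece attacks for W:
  WQ@(1,1): attacks (1,2) (1,3) (1,4) (1,5) (1,0) (2,1) (3,1) (4,1) (5,1) (0,1) (2,2) (3,3) (4,4) (5,5) (2,0) (0,2) (0,0) [ray(1,1) blocked at (5,5)]
  WK@(5,5): attacks (5,4) (4,5) (4,4)
Union (19 distinct): (0,0) (0,1) (0,2) (1,0) (1,2) (1,3) (1,4) (1,5) (2,0) (2,1) (2,2) (3,1) (3,3) (4,1) (4,4) (4,5) (5,1) (5,4) (5,5)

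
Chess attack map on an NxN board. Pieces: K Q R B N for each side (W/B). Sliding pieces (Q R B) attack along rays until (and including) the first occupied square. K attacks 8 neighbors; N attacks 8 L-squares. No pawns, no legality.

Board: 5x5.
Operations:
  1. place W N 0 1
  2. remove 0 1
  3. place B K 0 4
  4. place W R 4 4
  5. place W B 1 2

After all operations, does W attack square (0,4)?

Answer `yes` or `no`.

Op 1: place WN@(0,1)
Op 2: remove (0,1)
Op 3: place BK@(0,4)
Op 4: place WR@(4,4)
Op 5: place WB@(1,2)
Per-piece attacks for W:
  WB@(1,2): attacks (2,3) (3,4) (2,1) (3,0) (0,3) (0,1)
  WR@(4,4): attacks (4,3) (4,2) (4,1) (4,0) (3,4) (2,4) (1,4) (0,4) [ray(-1,0) blocked at (0,4)]
W attacks (0,4): yes

Answer: yes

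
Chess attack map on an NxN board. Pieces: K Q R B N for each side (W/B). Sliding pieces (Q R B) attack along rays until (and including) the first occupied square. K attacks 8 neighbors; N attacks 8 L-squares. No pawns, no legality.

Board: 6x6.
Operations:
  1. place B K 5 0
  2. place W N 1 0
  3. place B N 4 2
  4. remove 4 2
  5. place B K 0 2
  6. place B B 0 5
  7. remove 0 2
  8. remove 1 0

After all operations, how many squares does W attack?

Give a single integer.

Answer: 0

Derivation:
Op 1: place BK@(5,0)
Op 2: place WN@(1,0)
Op 3: place BN@(4,2)
Op 4: remove (4,2)
Op 5: place BK@(0,2)
Op 6: place BB@(0,5)
Op 7: remove (0,2)
Op 8: remove (1,0)
Per-piece attacks for W:
Union (0 distinct): (none)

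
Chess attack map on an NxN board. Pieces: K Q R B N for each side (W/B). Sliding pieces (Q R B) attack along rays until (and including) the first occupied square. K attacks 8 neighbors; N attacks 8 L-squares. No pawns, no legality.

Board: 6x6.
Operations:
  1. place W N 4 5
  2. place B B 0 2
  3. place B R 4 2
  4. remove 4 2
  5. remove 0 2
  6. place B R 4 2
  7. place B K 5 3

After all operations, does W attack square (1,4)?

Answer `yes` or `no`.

Answer: no

Derivation:
Op 1: place WN@(4,5)
Op 2: place BB@(0,2)
Op 3: place BR@(4,2)
Op 4: remove (4,2)
Op 5: remove (0,2)
Op 6: place BR@(4,2)
Op 7: place BK@(5,3)
Per-piece attacks for W:
  WN@(4,5): attacks (5,3) (3,3) (2,4)
W attacks (1,4): no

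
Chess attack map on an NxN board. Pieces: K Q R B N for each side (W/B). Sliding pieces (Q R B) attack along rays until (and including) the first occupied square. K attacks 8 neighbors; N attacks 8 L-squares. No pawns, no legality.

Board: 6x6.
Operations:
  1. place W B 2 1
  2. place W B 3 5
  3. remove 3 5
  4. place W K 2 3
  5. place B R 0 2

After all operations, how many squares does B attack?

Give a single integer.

Answer: 10

Derivation:
Op 1: place WB@(2,1)
Op 2: place WB@(3,5)
Op 3: remove (3,5)
Op 4: place WK@(2,3)
Op 5: place BR@(0,2)
Per-piece attacks for B:
  BR@(0,2): attacks (0,3) (0,4) (0,5) (0,1) (0,0) (1,2) (2,2) (3,2) (4,2) (5,2)
Union (10 distinct): (0,0) (0,1) (0,3) (0,4) (0,5) (1,2) (2,2) (3,2) (4,2) (5,2)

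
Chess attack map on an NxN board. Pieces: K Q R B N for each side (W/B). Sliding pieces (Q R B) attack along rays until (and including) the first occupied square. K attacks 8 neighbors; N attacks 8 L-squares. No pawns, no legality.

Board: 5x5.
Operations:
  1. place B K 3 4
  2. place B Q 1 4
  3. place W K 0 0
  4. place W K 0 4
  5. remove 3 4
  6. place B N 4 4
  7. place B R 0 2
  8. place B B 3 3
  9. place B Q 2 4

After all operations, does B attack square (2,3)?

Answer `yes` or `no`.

Answer: yes

Derivation:
Op 1: place BK@(3,4)
Op 2: place BQ@(1,4)
Op 3: place WK@(0,0)
Op 4: place WK@(0,4)
Op 5: remove (3,4)
Op 6: place BN@(4,4)
Op 7: place BR@(0,2)
Op 8: place BB@(3,3)
Op 9: place BQ@(2,4)
Per-piece attacks for B:
  BR@(0,2): attacks (0,3) (0,4) (0,1) (0,0) (1,2) (2,2) (3,2) (4,2) [ray(0,1) blocked at (0,4); ray(0,-1) blocked at (0,0)]
  BQ@(1,4): attacks (1,3) (1,2) (1,1) (1,0) (2,4) (0,4) (2,3) (3,2) (4,1) (0,3) [ray(1,0) blocked at (2,4); ray(-1,0) blocked at (0,4)]
  BQ@(2,4): attacks (2,3) (2,2) (2,1) (2,0) (3,4) (4,4) (1,4) (3,3) (1,3) (0,2) [ray(1,0) blocked at (4,4); ray(-1,0) blocked at (1,4); ray(1,-1) blocked at (3,3); ray(-1,-1) blocked at (0,2)]
  BB@(3,3): attacks (4,4) (4,2) (2,4) (2,2) (1,1) (0,0) [ray(1,1) blocked at (4,4); ray(-1,1) blocked at (2,4); ray(-1,-1) blocked at (0,0)]
  BN@(4,4): attacks (3,2) (2,3)
B attacks (2,3): yes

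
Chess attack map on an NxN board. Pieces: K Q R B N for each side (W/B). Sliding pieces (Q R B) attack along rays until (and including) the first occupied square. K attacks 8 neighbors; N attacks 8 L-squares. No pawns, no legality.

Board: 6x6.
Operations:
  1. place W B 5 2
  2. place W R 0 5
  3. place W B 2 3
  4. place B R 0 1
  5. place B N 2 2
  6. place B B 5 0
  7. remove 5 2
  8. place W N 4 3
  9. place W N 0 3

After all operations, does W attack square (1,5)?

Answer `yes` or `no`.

Op 1: place WB@(5,2)
Op 2: place WR@(0,5)
Op 3: place WB@(2,3)
Op 4: place BR@(0,1)
Op 5: place BN@(2,2)
Op 6: place BB@(5,0)
Op 7: remove (5,2)
Op 8: place WN@(4,3)
Op 9: place WN@(0,3)
Per-piece attacks for W:
  WN@(0,3): attacks (1,5) (2,4) (1,1) (2,2)
  WR@(0,5): attacks (0,4) (0,3) (1,5) (2,5) (3,5) (4,5) (5,5) [ray(0,-1) blocked at (0,3)]
  WB@(2,3): attacks (3,4) (4,5) (3,2) (4,1) (5,0) (1,4) (0,5) (1,2) (0,1) [ray(1,-1) blocked at (5,0); ray(-1,1) blocked at (0,5); ray(-1,-1) blocked at (0,1)]
  WN@(4,3): attacks (5,5) (3,5) (2,4) (5,1) (3,1) (2,2)
W attacks (1,5): yes

Answer: yes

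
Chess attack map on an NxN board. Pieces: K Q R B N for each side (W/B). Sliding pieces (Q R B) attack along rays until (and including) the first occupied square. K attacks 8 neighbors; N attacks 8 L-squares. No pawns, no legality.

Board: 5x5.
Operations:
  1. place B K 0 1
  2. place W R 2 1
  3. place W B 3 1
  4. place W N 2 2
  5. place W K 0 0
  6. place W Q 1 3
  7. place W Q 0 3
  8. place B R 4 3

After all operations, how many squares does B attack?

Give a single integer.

Op 1: place BK@(0,1)
Op 2: place WR@(2,1)
Op 3: place WB@(3,1)
Op 4: place WN@(2,2)
Op 5: place WK@(0,0)
Op 6: place WQ@(1,3)
Op 7: place WQ@(0,3)
Op 8: place BR@(4,3)
Per-piece attacks for B:
  BK@(0,1): attacks (0,2) (0,0) (1,1) (1,2) (1,0)
  BR@(4,3): attacks (4,4) (4,2) (4,1) (4,0) (3,3) (2,3) (1,3) [ray(-1,0) blocked at (1,3)]
Union (12 distinct): (0,0) (0,2) (1,0) (1,1) (1,2) (1,3) (2,3) (3,3) (4,0) (4,1) (4,2) (4,4)

Answer: 12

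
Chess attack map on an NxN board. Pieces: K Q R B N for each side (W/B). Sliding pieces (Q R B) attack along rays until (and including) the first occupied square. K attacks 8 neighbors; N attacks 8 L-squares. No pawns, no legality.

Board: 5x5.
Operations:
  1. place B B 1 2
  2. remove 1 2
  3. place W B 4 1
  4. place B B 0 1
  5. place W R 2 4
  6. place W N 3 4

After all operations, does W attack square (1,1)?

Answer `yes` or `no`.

Op 1: place BB@(1,2)
Op 2: remove (1,2)
Op 3: place WB@(4,1)
Op 4: place BB@(0,1)
Op 5: place WR@(2,4)
Op 6: place WN@(3,4)
Per-piece attacks for W:
  WR@(2,4): attacks (2,3) (2,2) (2,1) (2,0) (3,4) (1,4) (0,4) [ray(1,0) blocked at (3,4)]
  WN@(3,4): attacks (4,2) (2,2) (1,3)
  WB@(4,1): attacks (3,2) (2,3) (1,4) (3,0)
W attacks (1,1): no

Answer: no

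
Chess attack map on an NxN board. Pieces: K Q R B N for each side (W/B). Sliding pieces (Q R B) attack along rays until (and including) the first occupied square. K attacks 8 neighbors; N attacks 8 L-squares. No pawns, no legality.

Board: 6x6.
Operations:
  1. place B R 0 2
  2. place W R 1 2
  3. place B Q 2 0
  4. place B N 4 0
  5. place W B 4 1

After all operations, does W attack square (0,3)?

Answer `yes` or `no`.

Answer: no

Derivation:
Op 1: place BR@(0,2)
Op 2: place WR@(1,2)
Op 3: place BQ@(2,0)
Op 4: place BN@(4,0)
Op 5: place WB@(4,1)
Per-piece attacks for W:
  WR@(1,2): attacks (1,3) (1,4) (1,5) (1,1) (1,0) (2,2) (3,2) (4,2) (5,2) (0,2) [ray(-1,0) blocked at (0,2)]
  WB@(4,1): attacks (5,2) (5,0) (3,2) (2,3) (1,4) (0,5) (3,0)
W attacks (0,3): no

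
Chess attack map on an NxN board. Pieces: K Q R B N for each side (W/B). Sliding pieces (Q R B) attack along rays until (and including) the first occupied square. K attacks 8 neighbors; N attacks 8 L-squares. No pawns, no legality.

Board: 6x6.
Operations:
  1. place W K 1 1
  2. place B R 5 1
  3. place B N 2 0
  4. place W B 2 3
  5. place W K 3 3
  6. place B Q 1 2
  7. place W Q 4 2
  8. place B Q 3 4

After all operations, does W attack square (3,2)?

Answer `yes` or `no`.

Answer: yes

Derivation:
Op 1: place WK@(1,1)
Op 2: place BR@(5,1)
Op 3: place BN@(2,0)
Op 4: place WB@(2,3)
Op 5: place WK@(3,3)
Op 6: place BQ@(1,2)
Op 7: place WQ@(4,2)
Op 8: place BQ@(3,4)
Per-piece attacks for W:
  WK@(1,1): attacks (1,2) (1,0) (2,1) (0,1) (2,2) (2,0) (0,2) (0,0)
  WB@(2,3): attacks (3,4) (3,2) (4,1) (5,0) (1,4) (0,5) (1,2) [ray(1,1) blocked at (3,4); ray(-1,-1) blocked at (1,2)]
  WK@(3,3): attacks (3,4) (3,2) (4,3) (2,3) (4,4) (4,2) (2,4) (2,2)
  WQ@(4,2): attacks (4,3) (4,4) (4,5) (4,1) (4,0) (5,2) (3,2) (2,2) (1,2) (5,3) (5,1) (3,3) (3,1) (2,0) [ray(-1,0) blocked at (1,2); ray(1,-1) blocked at (5,1); ray(-1,1) blocked at (3,3); ray(-1,-1) blocked at (2,0)]
W attacks (3,2): yes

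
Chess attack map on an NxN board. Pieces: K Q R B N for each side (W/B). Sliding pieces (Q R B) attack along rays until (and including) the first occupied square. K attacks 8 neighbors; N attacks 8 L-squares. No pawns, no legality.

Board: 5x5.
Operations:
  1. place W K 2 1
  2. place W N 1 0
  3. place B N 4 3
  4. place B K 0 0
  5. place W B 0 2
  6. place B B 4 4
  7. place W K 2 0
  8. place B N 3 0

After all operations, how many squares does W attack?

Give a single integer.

Answer: 12

Derivation:
Op 1: place WK@(2,1)
Op 2: place WN@(1,0)
Op 3: place BN@(4,3)
Op 4: place BK@(0,0)
Op 5: place WB@(0,2)
Op 6: place BB@(4,4)
Op 7: place WK@(2,0)
Op 8: place BN@(3,0)
Per-piece attacks for W:
  WB@(0,2): attacks (1,3) (2,4) (1,1) (2,0) [ray(1,-1) blocked at (2,0)]
  WN@(1,0): attacks (2,2) (3,1) (0,2)
  WK@(2,0): attacks (2,1) (3,0) (1,0) (3,1) (1,1)
  WK@(2,1): attacks (2,2) (2,0) (3,1) (1,1) (3,2) (3,0) (1,2) (1,0)
Union (12 distinct): (0,2) (1,0) (1,1) (1,2) (1,3) (2,0) (2,1) (2,2) (2,4) (3,0) (3,1) (3,2)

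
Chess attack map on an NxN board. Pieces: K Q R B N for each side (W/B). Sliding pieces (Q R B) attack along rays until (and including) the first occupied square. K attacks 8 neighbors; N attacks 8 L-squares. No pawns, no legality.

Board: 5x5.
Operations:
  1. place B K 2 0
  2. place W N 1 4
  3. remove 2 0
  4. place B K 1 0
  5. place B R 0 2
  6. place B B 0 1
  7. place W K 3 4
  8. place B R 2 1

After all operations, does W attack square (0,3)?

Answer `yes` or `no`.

Op 1: place BK@(2,0)
Op 2: place WN@(1,4)
Op 3: remove (2,0)
Op 4: place BK@(1,0)
Op 5: place BR@(0,2)
Op 6: place BB@(0,1)
Op 7: place WK@(3,4)
Op 8: place BR@(2,1)
Per-piece attacks for W:
  WN@(1,4): attacks (2,2) (3,3) (0,2)
  WK@(3,4): attacks (3,3) (4,4) (2,4) (4,3) (2,3)
W attacks (0,3): no

Answer: no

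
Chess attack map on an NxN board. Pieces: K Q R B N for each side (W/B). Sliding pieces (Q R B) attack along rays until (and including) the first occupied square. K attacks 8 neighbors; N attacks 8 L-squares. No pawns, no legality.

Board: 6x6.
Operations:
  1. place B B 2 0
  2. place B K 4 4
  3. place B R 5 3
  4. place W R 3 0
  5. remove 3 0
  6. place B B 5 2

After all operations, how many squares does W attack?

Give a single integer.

Op 1: place BB@(2,0)
Op 2: place BK@(4,4)
Op 3: place BR@(5,3)
Op 4: place WR@(3,0)
Op 5: remove (3,0)
Op 6: place BB@(5,2)
Per-piece attacks for W:
Union (0 distinct): (none)

Answer: 0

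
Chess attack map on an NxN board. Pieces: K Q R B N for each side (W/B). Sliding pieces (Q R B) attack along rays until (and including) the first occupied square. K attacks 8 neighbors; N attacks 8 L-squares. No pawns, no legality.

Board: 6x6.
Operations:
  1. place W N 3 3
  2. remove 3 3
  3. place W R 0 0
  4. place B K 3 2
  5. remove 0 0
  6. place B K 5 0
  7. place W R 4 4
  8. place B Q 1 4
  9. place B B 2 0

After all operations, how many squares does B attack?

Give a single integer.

Op 1: place WN@(3,3)
Op 2: remove (3,3)
Op 3: place WR@(0,0)
Op 4: place BK@(3,2)
Op 5: remove (0,0)
Op 6: place BK@(5,0)
Op 7: place WR@(4,4)
Op 8: place BQ@(1,4)
Op 9: place BB@(2,0)
Per-piece attacks for B:
  BQ@(1,4): attacks (1,5) (1,3) (1,2) (1,1) (1,0) (2,4) (3,4) (4,4) (0,4) (2,5) (2,3) (3,2) (0,5) (0,3) [ray(1,0) blocked at (4,4); ray(1,-1) blocked at (3,2)]
  BB@(2,0): attacks (3,1) (4,2) (5,3) (1,1) (0,2)
  BK@(3,2): attacks (3,3) (3,1) (4,2) (2,2) (4,3) (4,1) (2,3) (2,1)
  BK@(5,0): attacks (5,1) (4,0) (4,1)
Union (25 distinct): (0,2) (0,3) (0,4) (0,5) (1,0) (1,1) (1,2) (1,3) (1,5) (2,1) (2,2) (2,3) (2,4) (2,5) (3,1) (3,2) (3,3) (3,4) (4,0) (4,1) (4,2) (4,3) (4,4) (5,1) (5,3)

Answer: 25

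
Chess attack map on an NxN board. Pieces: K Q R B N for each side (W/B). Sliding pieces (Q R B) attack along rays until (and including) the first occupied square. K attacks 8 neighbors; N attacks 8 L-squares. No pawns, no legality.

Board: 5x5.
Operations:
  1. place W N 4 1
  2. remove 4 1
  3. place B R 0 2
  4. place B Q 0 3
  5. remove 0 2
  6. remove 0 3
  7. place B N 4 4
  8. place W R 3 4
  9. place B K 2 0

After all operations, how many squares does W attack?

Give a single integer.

Op 1: place WN@(4,1)
Op 2: remove (4,1)
Op 3: place BR@(0,2)
Op 4: place BQ@(0,3)
Op 5: remove (0,2)
Op 6: remove (0,3)
Op 7: place BN@(4,4)
Op 8: place WR@(3,4)
Op 9: place BK@(2,0)
Per-piece attacks for W:
  WR@(3,4): attacks (3,3) (3,2) (3,1) (3,0) (4,4) (2,4) (1,4) (0,4) [ray(1,0) blocked at (4,4)]
Union (8 distinct): (0,4) (1,4) (2,4) (3,0) (3,1) (3,2) (3,3) (4,4)

Answer: 8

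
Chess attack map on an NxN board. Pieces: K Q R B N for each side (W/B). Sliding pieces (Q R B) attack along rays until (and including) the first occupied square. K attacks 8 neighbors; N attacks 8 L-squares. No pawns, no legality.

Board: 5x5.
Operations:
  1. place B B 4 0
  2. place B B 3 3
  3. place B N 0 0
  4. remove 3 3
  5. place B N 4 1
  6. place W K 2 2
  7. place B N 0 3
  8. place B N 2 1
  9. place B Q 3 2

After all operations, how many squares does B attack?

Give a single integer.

Answer: 19

Derivation:
Op 1: place BB@(4,0)
Op 2: place BB@(3,3)
Op 3: place BN@(0,0)
Op 4: remove (3,3)
Op 5: place BN@(4,1)
Op 6: place WK@(2,2)
Op 7: place BN@(0,3)
Op 8: place BN@(2,1)
Op 9: place BQ@(3,2)
Per-piece attacks for B:
  BN@(0,0): attacks (1,2) (2,1)
  BN@(0,3): attacks (2,4) (1,1) (2,2)
  BN@(2,1): attacks (3,3) (4,2) (1,3) (0,2) (4,0) (0,0)
  BQ@(3,2): attacks (3,3) (3,4) (3,1) (3,0) (4,2) (2,2) (4,3) (4,1) (2,3) (1,4) (2,1) [ray(-1,0) blocked at (2,2); ray(1,-1) blocked at (4,1); ray(-1,-1) blocked at (2,1)]
  BB@(4,0): attacks (3,1) (2,2) [ray(-1,1) blocked at (2,2)]
  BN@(4,1): attacks (3,3) (2,2) (2,0)
Union (19 distinct): (0,0) (0,2) (1,1) (1,2) (1,3) (1,4) (2,0) (2,1) (2,2) (2,3) (2,4) (3,0) (3,1) (3,3) (3,4) (4,0) (4,1) (4,2) (4,3)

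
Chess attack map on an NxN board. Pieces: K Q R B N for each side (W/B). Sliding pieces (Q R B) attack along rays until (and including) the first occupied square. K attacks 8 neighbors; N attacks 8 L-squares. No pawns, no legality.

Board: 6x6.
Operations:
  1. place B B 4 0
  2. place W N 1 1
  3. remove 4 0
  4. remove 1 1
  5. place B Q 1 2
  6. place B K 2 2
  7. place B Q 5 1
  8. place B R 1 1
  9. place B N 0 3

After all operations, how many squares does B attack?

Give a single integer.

Answer: 28

Derivation:
Op 1: place BB@(4,0)
Op 2: place WN@(1,1)
Op 3: remove (4,0)
Op 4: remove (1,1)
Op 5: place BQ@(1,2)
Op 6: place BK@(2,2)
Op 7: place BQ@(5,1)
Op 8: place BR@(1,1)
Op 9: place BN@(0,3)
Per-piece attacks for B:
  BN@(0,3): attacks (1,5) (2,4) (1,1) (2,2)
  BR@(1,1): attacks (1,2) (1,0) (2,1) (3,1) (4,1) (5,1) (0,1) [ray(0,1) blocked at (1,2); ray(1,0) blocked at (5,1)]
  BQ@(1,2): attacks (1,3) (1,4) (1,5) (1,1) (2,2) (0,2) (2,3) (3,4) (4,5) (2,1) (3,0) (0,3) (0,1) [ray(0,-1) blocked at (1,1); ray(1,0) blocked at (2,2); ray(-1,1) blocked at (0,3)]
  BK@(2,2): attacks (2,3) (2,1) (3,2) (1,2) (3,3) (3,1) (1,3) (1,1)
  BQ@(5,1): attacks (5,2) (5,3) (5,4) (5,5) (5,0) (4,1) (3,1) (2,1) (1,1) (4,2) (3,3) (2,4) (1,5) (4,0) [ray(-1,0) blocked at (1,1)]
Union (28 distinct): (0,1) (0,2) (0,3) (1,0) (1,1) (1,2) (1,3) (1,4) (1,5) (2,1) (2,2) (2,3) (2,4) (3,0) (3,1) (3,2) (3,3) (3,4) (4,0) (4,1) (4,2) (4,5) (5,0) (5,1) (5,2) (5,3) (5,4) (5,5)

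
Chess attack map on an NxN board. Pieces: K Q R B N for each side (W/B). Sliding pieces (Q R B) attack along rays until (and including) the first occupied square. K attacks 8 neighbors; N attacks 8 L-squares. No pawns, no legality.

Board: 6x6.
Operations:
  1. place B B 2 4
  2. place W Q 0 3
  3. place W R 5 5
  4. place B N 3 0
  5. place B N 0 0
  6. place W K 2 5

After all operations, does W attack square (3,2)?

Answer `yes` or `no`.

Answer: no

Derivation:
Op 1: place BB@(2,4)
Op 2: place WQ@(0,3)
Op 3: place WR@(5,5)
Op 4: place BN@(3,0)
Op 5: place BN@(0,0)
Op 6: place WK@(2,5)
Per-piece attacks for W:
  WQ@(0,3): attacks (0,4) (0,5) (0,2) (0,1) (0,0) (1,3) (2,3) (3,3) (4,3) (5,3) (1,4) (2,5) (1,2) (2,1) (3,0) [ray(0,-1) blocked at (0,0); ray(1,1) blocked at (2,5); ray(1,-1) blocked at (3,0)]
  WK@(2,5): attacks (2,4) (3,5) (1,5) (3,4) (1,4)
  WR@(5,5): attacks (5,4) (5,3) (5,2) (5,1) (5,0) (4,5) (3,5) (2,5) [ray(-1,0) blocked at (2,5)]
W attacks (3,2): no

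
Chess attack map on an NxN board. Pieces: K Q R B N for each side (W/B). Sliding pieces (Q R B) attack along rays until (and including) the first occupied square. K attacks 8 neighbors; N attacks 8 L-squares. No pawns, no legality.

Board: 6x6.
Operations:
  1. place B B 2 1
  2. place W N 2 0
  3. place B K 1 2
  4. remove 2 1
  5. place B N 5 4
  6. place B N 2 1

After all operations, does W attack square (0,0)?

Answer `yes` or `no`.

Op 1: place BB@(2,1)
Op 2: place WN@(2,0)
Op 3: place BK@(1,2)
Op 4: remove (2,1)
Op 5: place BN@(5,4)
Op 6: place BN@(2,1)
Per-piece attacks for W:
  WN@(2,0): attacks (3,2) (4,1) (1,2) (0,1)
W attacks (0,0): no

Answer: no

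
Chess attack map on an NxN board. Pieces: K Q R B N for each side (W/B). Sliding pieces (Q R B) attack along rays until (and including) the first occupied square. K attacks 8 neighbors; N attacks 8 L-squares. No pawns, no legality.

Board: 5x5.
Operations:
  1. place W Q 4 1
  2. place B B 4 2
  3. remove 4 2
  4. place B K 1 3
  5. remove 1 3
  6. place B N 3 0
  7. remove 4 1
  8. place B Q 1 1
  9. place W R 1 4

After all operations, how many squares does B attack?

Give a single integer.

Answer: 16

Derivation:
Op 1: place WQ@(4,1)
Op 2: place BB@(4,2)
Op 3: remove (4,2)
Op 4: place BK@(1,3)
Op 5: remove (1,3)
Op 6: place BN@(3,0)
Op 7: remove (4,1)
Op 8: place BQ@(1,1)
Op 9: place WR@(1,4)
Per-piece attacks for B:
  BQ@(1,1): attacks (1,2) (1,3) (1,4) (1,0) (2,1) (3,1) (4,1) (0,1) (2,2) (3,3) (4,4) (2,0) (0,2) (0,0) [ray(0,1) blocked at (1,4)]
  BN@(3,0): attacks (4,2) (2,2) (1,1)
Union (16 distinct): (0,0) (0,1) (0,2) (1,0) (1,1) (1,2) (1,3) (1,4) (2,0) (2,1) (2,2) (3,1) (3,3) (4,1) (4,2) (4,4)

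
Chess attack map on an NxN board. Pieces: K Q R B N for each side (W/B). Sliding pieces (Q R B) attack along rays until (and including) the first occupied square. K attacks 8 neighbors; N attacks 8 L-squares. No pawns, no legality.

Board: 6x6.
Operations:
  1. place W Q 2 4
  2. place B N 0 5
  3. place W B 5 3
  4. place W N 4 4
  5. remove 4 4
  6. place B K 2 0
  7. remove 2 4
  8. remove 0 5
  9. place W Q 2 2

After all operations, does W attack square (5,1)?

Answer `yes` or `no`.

Answer: no

Derivation:
Op 1: place WQ@(2,4)
Op 2: place BN@(0,5)
Op 3: place WB@(5,3)
Op 4: place WN@(4,4)
Op 5: remove (4,4)
Op 6: place BK@(2,0)
Op 7: remove (2,4)
Op 8: remove (0,5)
Op 9: place WQ@(2,2)
Per-piece attacks for W:
  WQ@(2,2): attacks (2,3) (2,4) (2,5) (2,1) (2,0) (3,2) (4,2) (5,2) (1,2) (0,2) (3,3) (4,4) (5,5) (3,1) (4,0) (1,3) (0,4) (1,1) (0,0) [ray(0,-1) blocked at (2,0)]
  WB@(5,3): attacks (4,4) (3,5) (4,2) (3,1) (2,0) [ray(-1,-1) blocked at (2,0)]
W attacks (5,1): no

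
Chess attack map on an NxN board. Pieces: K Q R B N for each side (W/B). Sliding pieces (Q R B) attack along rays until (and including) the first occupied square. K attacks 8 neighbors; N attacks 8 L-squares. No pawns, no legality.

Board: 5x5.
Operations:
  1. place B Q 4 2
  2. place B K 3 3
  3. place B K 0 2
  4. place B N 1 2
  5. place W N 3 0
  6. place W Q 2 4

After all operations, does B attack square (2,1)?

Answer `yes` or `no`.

Op 1: place BQ@(4,2)
Op 2: place BK@(3,3)
Op 3: place BK@(0,2)
Op 4: place BN@(1,2)
Op 5: place WN@(3,0)
Op 6: place WQ@(2,4)
Per-piece attacks for B:
  BK@(0,2): attacks (0,3) (0,1) (1,2) (1,3) (1,1)
  BN@(1,2): attacks (2,4) (3,3) (0,4) (2,0) (3,1) (0,0)
  BK@(3,3): attacks (3,4) (3,2) (4,3) (2,3) (4,4) (4,2) (2,4) (2,2)
  BQ@(4,2): attacks (4,3) (4,4) (4,1) (4,0) (3,2) (2,2) (1,2) (3,3) (3,1) (2,0) [ray(-1,0) blocked at (1,2); ray(-1,1) blocked at (3,3)]
B attacks (2,1): no

Answer: no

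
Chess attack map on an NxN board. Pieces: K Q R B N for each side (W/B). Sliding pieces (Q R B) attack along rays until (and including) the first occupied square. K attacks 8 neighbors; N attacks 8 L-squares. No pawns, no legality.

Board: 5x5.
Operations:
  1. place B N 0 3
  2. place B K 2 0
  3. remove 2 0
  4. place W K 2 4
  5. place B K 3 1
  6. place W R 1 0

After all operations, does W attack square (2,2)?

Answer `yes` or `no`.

Answer: no

Derivation:
Op 1: place BN@(0,3)
Op 2: place BK@(2,0)
Op 3: remove (2,0)
Op 4: place WK@(2,4)
Op 5: place BK@(3,1)
Op 6: place WR@(1,0)
Per-piece attacks for W:
  WR@(1,0): attacks (1,1) (1,2) (1,3) (1,4) (2,0) (3,0) (4,0) (0,0)
  WK@(2,4): attacks (2,3) (3,4) (1,4) (3,3) (1,3)
W attacks (2,2): no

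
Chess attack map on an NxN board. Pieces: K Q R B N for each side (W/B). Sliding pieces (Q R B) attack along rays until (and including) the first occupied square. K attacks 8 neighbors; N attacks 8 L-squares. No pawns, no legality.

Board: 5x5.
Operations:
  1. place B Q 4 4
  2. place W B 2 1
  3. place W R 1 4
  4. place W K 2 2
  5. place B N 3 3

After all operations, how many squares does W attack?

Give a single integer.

Answer: 16

Derivation:
Op 1: place BQ@(4,4)
Op 2: place WB@(2,1)
Op 3: place WR@(1,4)
Op 4: place WK@(2,2)
Op 5: place BN@(3,3)
Per-piece attacks for W:
  WR@(1,4): attacks (1,3) (1,2) (1,1) (1,0) (2,4) (3,4) (4,4) (0,4) [ray(1,0) blocked at (4,4)]
  WB@(2,1): attacks (3,2) (4,3) (3,0) (1,2) (0,3) (1,0)
  WK@(2,2): attacks (2,3) (2,1) (3,2) (1,2) (3,3) (3,1) (1,3) (1,1)
Union (16 distinct): (0,3) (0,4) (1,0) (1,1) (1,2) (1,3) (2,1) (2,3) (2,4) (3,0) (3,1) (3,2) (3,3) (3,4) (4,3) (4,4)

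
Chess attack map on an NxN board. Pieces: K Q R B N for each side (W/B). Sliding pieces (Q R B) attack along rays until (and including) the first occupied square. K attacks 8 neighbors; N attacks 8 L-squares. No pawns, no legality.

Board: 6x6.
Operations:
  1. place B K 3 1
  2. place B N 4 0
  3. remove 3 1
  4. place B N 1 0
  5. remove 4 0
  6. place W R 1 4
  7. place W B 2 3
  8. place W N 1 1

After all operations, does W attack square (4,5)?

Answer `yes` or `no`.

Op 1: place BK@(3,1)
Op 2: place BN@(4,0)
Op 3: remove (3,1)
Op 4: place BN@(1,0)
Op 5: remove (4,0)
Op 6: place WR@(1,4)
Op 7: place WB@(2,3)
Op 8: place WN@(1,1)
Per-piece attacks for W:
  WN@(1,1): attacks (2,3) (3,2) (0,3) (3,0)
  WR@(1,4): attacks (1,5) (1,3) (1,2) (1,1) (2,4) (3,4) (4,4) (5,4) (0,4) [ray(0,-1) blocked at (1,1)]
  WB@(2,3): attacks (3,4) (4,5) (3,2) (4,1) (5,0) (1,4) (1,2) (0,1) [ray(-1,1) blocked at (1,4)]
W attacks (4,5): yes

Answer: yes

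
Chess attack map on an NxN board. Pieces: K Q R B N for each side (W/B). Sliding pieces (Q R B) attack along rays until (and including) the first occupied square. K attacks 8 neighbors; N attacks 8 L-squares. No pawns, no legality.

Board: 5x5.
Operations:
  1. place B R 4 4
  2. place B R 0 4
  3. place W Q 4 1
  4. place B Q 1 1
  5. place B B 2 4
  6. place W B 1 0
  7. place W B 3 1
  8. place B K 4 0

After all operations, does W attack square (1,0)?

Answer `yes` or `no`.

Answer: no

Derivation:
Op 1: place BR@(4,4)
Op 2: place BR@(0,4)
Op 3: place WQ@(4,1)
Op 4: place BQ@(1,1)
Op 5: place BB@(2,4)
Op 6: place WB@(1,0)
Op 7: place WB@(3,1)
Op 8: place BK@(4,0)
Per-piece attacks for W:
  WB@(1,0): attacks (2,1) (3,2) (4,3) (0,1)
  WB@(3,1): attacks (4,2) (4,0) (2,2) (1,3) (0,4) (2,0) [ray(1,-1) blocked at (4,0); ray(-1,1) blocked at (0,4)]
  WQ@(4,1): attacks (4,2) (4,3) (4,4) (4,0) (3,1) (3,2) (2,3) (1,4) (3,0) [ray(0,1) blocked at (4,4); ray(0,-1) blocked at (4,0); ray(-1,0) blocked at (3,1)]
W attacks (1,0): no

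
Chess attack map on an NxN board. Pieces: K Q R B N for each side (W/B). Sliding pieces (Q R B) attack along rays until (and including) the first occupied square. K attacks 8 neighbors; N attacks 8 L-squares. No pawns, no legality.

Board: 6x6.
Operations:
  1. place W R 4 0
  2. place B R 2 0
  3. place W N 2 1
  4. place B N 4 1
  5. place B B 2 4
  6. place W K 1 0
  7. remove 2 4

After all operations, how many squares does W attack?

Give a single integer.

Answer: 13

Derivation:
Op 1: place WR@(4,0)
Op 2: place BR@(2,0)
Op 3: place WN@(2,1)
Op 4: place BN@(4,1)
Op 5: place BB@(2,4)
Op 6: place WK@(1,0)
Op 7: remove (2,4)
Per-piece attacks for W:
  WK@(1,0): attacks (1,1) (2,0) (0,0) (2,1) (0,1)
  WN@(2,1): attacks (3,3) (4,2) (1,3) (0,2) (4,0) (0,0)
  WR@(4,0): attacks (4,1) (5,0) (3,0) (2,0) [ray(0,1) blocked at (4,1); ray(-1,0) blocked at (2,0)]
Union (13 distinct): (0,0) (0,1) (0,2) (1,1) (1,3) (2,0) (2,1) (3,0) (3,3) (4,0) (4,1) (4,2) (5,0)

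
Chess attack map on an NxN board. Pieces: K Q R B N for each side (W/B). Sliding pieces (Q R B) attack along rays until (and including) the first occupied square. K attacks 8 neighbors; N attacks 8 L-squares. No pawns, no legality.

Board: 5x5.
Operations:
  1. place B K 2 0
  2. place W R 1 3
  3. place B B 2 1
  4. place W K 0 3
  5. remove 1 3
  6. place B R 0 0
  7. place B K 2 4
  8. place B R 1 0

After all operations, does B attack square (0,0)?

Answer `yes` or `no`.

Op 1: place BK@(2,0)
Op 2: place WR@(1,3)
Op 3: place BB@(2,1)
Op 4: place WK@(0,3)
Op 5: remove (1,3)
Op 6: place BR@(0,0)
Op 7: place BK@(2,4)
Op 8: place BR@(1,0)
Per-piece attacks for B:
  BR@(0,0): attacks (0,1) (0,2) (0,3) (1,0) [ray(0,1) blocked at (0,3); ray(1,0) blocked at (1,0)]
  BR@(1,0): attacks (1,1) (1,2) (1,3) (1,4) (2,0) (0,0) [ray(1,0) blocked at (2,0); ray(-1,0) blocked at (0,0)]
  BK@(2,0): attacks (2,1) (3,0) (1,0) (3,1) (1,1)
  BB@(2,1): attacks (3,2) (4,3) (3,0) (1,2) (0,3) (1,0) [ray(-1,1) blocked at (0,3); ray(-1,-1) blocked at (1,0)]
  BK@(2,4): attacks (2,3) (3,4) (1,4) (3,3) (1,3)
B attacks (0,0): yes

Answer: yes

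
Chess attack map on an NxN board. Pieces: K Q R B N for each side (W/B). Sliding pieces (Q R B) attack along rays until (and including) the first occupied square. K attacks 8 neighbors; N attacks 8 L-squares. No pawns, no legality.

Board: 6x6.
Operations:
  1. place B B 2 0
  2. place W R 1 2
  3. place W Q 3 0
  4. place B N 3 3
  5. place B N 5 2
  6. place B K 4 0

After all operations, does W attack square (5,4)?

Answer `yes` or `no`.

Answer: no

Derivation:
Op 1: place BB@(2,0)
Op 2: place WR@(1,2)
Op 3: place WQ@(3,0)
Op 4: place BN@(3,3)
Op 5: place BN@(5,2)
Op 6: place BK@(4,0)
Per-piece attacks for W:
  WR@(1,2): attacks (1,3) (1,4) (1,5) (1,1) (1,0) (2,2) (3,2) (4,2) (5,2) (0,2) [ray(1,0) blocked at (5,2)]
  WQ@(3,0): attacks (3,1) (3,2) (3,3) (4,0) (2,0) (4,1) (5,2) (2,1) (1,2) [ray(0,1) blocked at (3,3); ray(1,0) blocked at (4,0); ray(-1,0) blocked at (2,0); ray(1,1) blocked at (5,2); ray(-1,1) blocked at (1,2)]
W attacks (5,4): no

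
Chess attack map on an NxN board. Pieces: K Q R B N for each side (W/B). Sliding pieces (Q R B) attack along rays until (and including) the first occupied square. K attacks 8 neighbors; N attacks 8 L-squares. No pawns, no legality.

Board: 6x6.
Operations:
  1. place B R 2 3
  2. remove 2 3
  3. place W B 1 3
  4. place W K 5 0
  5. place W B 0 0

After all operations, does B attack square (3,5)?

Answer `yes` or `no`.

Answer: no

Derivation:
Op 1: place BR@(2,3)
Op 2: remove (2,3)
Op 3: place WB@(1,3)
Op 4: place WK@(5,0)
Op 5: place WB@(0,0)
Per-piece attacks for B:
B attacks (3,5): no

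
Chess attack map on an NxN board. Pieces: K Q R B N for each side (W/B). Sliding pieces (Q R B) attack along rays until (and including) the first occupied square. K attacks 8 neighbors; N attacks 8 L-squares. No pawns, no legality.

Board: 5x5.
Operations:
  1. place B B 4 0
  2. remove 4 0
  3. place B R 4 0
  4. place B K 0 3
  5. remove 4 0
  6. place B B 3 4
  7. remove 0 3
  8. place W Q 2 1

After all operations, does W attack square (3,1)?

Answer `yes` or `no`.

Op 1: place BB@(4,0)
Op 2: remove (4,0)
Op 3: place BR@(4,0)
Op 4: place BK@(0,3)
Op 5: remove (4,0)
Op 6: place BB@(3,4)
Op 7: remove (0,3)
Op 8: place WQ@(2,1)
Per-piece attacks for W:
  WQ@(2,1): attacks (2,2) (2,3) (2,4) (2,0) (3,1) (4,1) (1,1) (0,1) (3,2) (4,3) (3,0) (1,2) (0,3) (1,0)
W attacks (3,1): yes

Answer: yes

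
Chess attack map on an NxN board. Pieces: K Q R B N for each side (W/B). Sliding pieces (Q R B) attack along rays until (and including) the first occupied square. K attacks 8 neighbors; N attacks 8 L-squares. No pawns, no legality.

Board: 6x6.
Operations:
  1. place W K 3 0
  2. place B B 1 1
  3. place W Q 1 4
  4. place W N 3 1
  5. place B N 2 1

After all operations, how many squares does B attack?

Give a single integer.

Op 1: place WK@(3,0)
Op 2: place BB@(1,1)
Op 3: place WQ@(1,4)
Op 4: place WN@(3,1)
Op 5: place BN@(2,1)
Per-piece attacks for B:
  BB@(1,1): attacks (2,2) (3,3) (4,4) (5,5) (2,0) (0,2) (0,0)
  BN@(2,1): attacks (3,3) (4,2) (1,3) (0,2) (4,0) (0,0)
Union (10 distinct): (0,0) (0,2) (1,3) (2,0) (2,2) (3,3) (4,0) (4,2) (4,4) (5,5)

Answer: 10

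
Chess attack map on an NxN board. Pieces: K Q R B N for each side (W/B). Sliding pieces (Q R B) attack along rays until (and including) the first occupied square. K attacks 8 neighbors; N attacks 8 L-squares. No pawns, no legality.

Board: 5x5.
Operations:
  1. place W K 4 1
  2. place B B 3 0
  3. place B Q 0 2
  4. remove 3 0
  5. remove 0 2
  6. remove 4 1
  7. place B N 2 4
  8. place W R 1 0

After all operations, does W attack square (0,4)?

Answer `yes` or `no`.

Op 1: place WK@(4,1)
Op 2: place BB@(3,0)
Op 3: place BQ@(0,2)
Op 4: remove (3,0)
Op 5: remove (0,2)
Op 6: remove (4,1)
Op 7: place BN@(2,4)
Op 8: place WR@(1,0)
Per-piece attacks for W:
  WR@(1,0): attacks (1,1) (1,2) (1,3) (1,4) (2,0) (3,0) (4,0) (0,0)
W attacks (0,4): no

Answer: no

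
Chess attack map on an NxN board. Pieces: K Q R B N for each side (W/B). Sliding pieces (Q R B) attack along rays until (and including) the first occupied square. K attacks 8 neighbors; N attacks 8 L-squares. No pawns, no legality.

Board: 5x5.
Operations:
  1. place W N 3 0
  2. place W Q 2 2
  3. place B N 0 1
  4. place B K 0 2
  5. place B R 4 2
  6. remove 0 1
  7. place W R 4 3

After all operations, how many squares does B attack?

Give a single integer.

Op 1: place WN@(3,0)
Op 2: place WQ@(2,2)
Op 3: place BN@(0,1)
Op 4: place BK@(0,2)
Op 5: place BR@(4,2)
Op 6: remove (0,1)
Op 7: place WR@(4,3)
Per-piece attacks for B:
  BK@(0,2): attacks (0,3) (0,1) (1,2) (1,3) (1,1)
  BR@(4,2): attacks (4,3) (4,1) (4,0) (3,2) (2,2) [ray(0,1) blocked at (4,3); ray(-1,0) blocked at (2,2)]
Union (10 distinct): (0,1) (0,3) (1,1) (1,2) (1,3) (2,2) (3,2) (4,0) (4,1) (4,3)

Answer: 10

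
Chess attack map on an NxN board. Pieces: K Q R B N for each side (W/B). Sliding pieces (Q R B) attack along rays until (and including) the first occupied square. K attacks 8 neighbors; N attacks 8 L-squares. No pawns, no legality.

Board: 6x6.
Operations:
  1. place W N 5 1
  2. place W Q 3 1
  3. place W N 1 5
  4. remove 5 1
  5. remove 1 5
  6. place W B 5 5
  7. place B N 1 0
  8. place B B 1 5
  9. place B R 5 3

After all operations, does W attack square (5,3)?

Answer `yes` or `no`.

Answer: yes

Derivation:
Op 1: place WN@(5,1)
Op 2: place WQ@(3,1)
Op 3: place WN@(1,5)
Op 4: remove (5,1)
Op 5: remove (1,5)
Op 6: place WB@(5,5)
Op 7: place BN@(1,0)
Op 8: place BB@(1,5)
Op 9: place BR@(5,3)
Per-piece attacks for W:
  WQ@(3,1): attacks (3,2) (3,3) (3,4) (3,5) (3,0) (4,1) (5,1) (2,1) (1,1) (0,1) (4,2) (5,3) (4,0) (2,2) (1,3) (0,4) (2,0) [ray(1,1) blocked at (5,3)]
  WB@(5,5): attacks (4,4) (3,3) (2,2) (1,1) (0,0)
W attacks (5,3): yes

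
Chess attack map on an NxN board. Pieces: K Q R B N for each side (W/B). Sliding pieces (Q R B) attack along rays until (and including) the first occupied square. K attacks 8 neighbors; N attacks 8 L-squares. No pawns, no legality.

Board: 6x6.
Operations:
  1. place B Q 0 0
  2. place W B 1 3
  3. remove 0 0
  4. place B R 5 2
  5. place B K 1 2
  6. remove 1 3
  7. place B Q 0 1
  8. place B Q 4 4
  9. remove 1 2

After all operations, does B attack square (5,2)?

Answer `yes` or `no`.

Op 1: place BQ@(0,0)
Op 2: place WB@(1,3)
Op 3: remove (0,0)
Op 4: place BR@(5,2)
Op 5: place BK@(1,2)
Op 6: remove (1,3)
Op 7: place BQ@(0,1)
Op 8: place BQ@(4,4)
Op 9: remove (1,2)
Per-piece attacks for B:
  BQ@(0,1): attacks (0,2) (0,3) (0,4) (0,5) (0,0) (1,1) (2,1) (3,1) (4,1) (5,1) (1,2) (2,3) (3,4) (4,5) (1,0)
  BQ@(4,4): attacks (4,5) (4,3) (4,2) (4,1) (4,0) (5,4) (3,4) (2,4) (1,4) (0,4) (5,5) (5,3) (3,5) (3,3) (2,2) (1,1) (0,0)
  BR@(5,2): attacks (5,3) (5,4) (5,5) (5,1) (5,0) (4,2) (3,2) (2,2) (1,2) (0,2)
B attacks (5,2): no

Answer: no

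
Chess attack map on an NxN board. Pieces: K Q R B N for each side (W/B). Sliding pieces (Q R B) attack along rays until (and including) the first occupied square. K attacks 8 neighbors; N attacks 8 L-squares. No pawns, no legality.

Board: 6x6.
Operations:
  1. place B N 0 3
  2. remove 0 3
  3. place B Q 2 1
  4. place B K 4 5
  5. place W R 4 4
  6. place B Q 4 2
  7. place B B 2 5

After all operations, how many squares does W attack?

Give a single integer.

Answer: 8

Derivation:
Op 1: place BN@(0,3)
Op 2: remove (0,3)
Op 3: place BQ@(2,1)
Op 4: place BK@(4,5)
Op 5: place WR@(4,4)
Op 6: place BQ@(4,2)
Op 7: place BB@(2,5)
Per-piece attacks for W:
  WR@(4,4): attacks (4,5) (4,3) (4,2) (5,4) (3,4) (2,4) (1,4) (0,4) [ray(0,1) blocked at (4,5); ray(0,-1) blocked at (4,2)]
Union (8 distinct): (0,4) (1,4) (2,4) (3,4) (4,2) (4,3) (4,5) (5,4)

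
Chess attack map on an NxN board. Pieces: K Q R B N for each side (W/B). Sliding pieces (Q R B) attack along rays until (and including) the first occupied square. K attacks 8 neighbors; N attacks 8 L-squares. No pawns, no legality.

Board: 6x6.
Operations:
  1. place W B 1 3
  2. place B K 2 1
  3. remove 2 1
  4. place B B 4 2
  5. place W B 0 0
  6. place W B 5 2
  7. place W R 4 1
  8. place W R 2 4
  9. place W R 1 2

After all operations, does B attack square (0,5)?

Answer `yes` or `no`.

Op 1: place WB@(1,3)
Op 2: place BK@(2,1)
Op 3: remove (2,1)
Op 4: place BB@(4,2)
Op 5: place WB@(0,0)
Op 6: place WB@(5,2)
Op 7: place WR@(4,1)
Op 8: place WR@(2,4)
Op 9: place WR@(1,2)
Per-piece attacks for B:
  BB@(4,2): attacks (5,3) (5,1) (3,3) (2,4) (3,1) (2,0) [ray(-1,1) blocked at (2,4)]
B attacks (0,5): no

Answer: no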